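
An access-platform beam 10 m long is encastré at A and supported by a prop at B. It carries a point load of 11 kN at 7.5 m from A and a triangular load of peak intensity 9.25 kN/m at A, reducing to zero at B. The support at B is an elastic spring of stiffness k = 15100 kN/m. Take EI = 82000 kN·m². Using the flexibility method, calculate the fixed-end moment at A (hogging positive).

M_A = 77.16 kN·m

Release the roller at B. Primary structure: cantilever fixed at A.
Primary-structure tip deflection at B by superposition:
  point load 11 at a = 7.5: Pa²(3L − a)/(6EI) = 2320/EI
  triangular load, peak 9.25 at the fixed end: w₀L⁴/(30EI) = 3083/EI
  δ_0 = 5404/EI
Tip deflection under a unit load at B: L³/(3EI) = 333.3/EI.
With EI = 82000 kN·m²: δ_0 = 0.065898 m and δ_{BB} = 0.004065 m/kN.
Compatibility — the spring shortens by R_B/k under the reaction it provides: δ_0 − R_B·δ_{BB} = R_B/k. With 1/k = 0.000066 m/kN, R_B = δ_0 / (δ_{BB} + 1/k) = 0.065898 / (0.004065 + 0.000066) = 15.95 kN.
Moment equilibrium about A: M_A = Σ(load moments about A) − R_B·L = 236.7 − 15.95×10 = 77.16 kN·m.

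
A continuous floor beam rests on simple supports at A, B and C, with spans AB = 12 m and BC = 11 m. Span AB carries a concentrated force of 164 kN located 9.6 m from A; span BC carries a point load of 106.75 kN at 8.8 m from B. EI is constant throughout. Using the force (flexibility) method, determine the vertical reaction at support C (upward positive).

R_C = 67.06 kN

Take M_B as the redundant. Released structure: two simple spans AB and BC with a hinge at B.
Rotations at B on the released spans (each span's end-slope, ×1/EI):
  span AB: point load 164 at a = 9.6: Pab(L + a)/(6LEI) = 1134/EI
  span BC: point load 106.75 at a = 8.8: Pab(L + b)/(6LEI) = 413.3/EI
  relative rotation θ_0 = (1134 + 413.3)/EI = 1547/EI
A unit hogging moment at B produces rotation L₁/(3EI) + L₂/(3EI) = 7.667/EI.
Compatibility: M_B·(L₁+L₂)/(3EI) = θ_0, giving M_B = 201.8 kN·m (hogging).
Span BC, ΣM about C: R_B^{BC}·11 = 234.8 + 201.8, so R_B^{BC} = 39.69 kN and R_C = 106.8 − 39.69 = 67.06 kN.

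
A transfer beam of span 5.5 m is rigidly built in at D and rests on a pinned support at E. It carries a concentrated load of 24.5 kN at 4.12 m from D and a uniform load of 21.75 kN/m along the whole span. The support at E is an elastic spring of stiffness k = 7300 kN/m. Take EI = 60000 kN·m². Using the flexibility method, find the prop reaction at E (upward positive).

Choose R_E as the redundant. The primary structure is the cantilever fixed at D.
Free-end deflection of the primary structure under the applied loading (downward +):
  point load 24.5 at a = 4.12: Pa²(3L − a)/(6EI) = 858.1/EI
  UDL 21.75: wL⁴/(8EI) = 2488/EI
  δ_0 = 3346/EI
Flexibility coefficient — unit upward force at E: δ_{EE} = L³/(3EI) = 55.46/EI.
With EI = 60000 kN·m²: δ_0 = 0.055765 m and δ_{EE} = 0.000924 m/kN.
Compatibility — the spring shortens by R_E/k under the reaction it provides: δ_0 − R_E·δ_{EE} = R_E/k. With 1/k = 0.000137 m/kN, R_E = δ_0 / (δ_{EE} + 1/k) = 0.055765 / (0.000924 + 0.000137) = 52.54 kN.

R_E = 52.54 kN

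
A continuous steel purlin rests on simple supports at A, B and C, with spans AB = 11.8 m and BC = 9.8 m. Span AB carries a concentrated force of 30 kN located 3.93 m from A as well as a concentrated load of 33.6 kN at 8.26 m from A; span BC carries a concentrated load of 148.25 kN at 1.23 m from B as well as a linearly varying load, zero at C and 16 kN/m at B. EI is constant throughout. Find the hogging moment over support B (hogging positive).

M_B = 181.6 kN·m

Insert a hinge at B; M_B is the redundant, and each span becomes simply supported.
Rotations at B on the released spans (each span's end-slope, ×1/EI):
  span AB: point load 30 at a = 3.93: Pab(L + a)/(6LEI) = 206.2/EI
  span AB: point load 33.6 at a = 8.26: Pab(L + a)/(6LEI) = 278.4/EI
  span BC: point load 148.25 at a = 1.23: Pab(L + b)/(6LEI) = 488.2/EI
  span BC: triangular load, peak 16: w₀L³/(45EI) = 334.6/EI
  relative rotation θ_0 = (484.5 + 822.9)/EI = 1307/EI
A unit hogging moment at B produces rotation L₁/(3EI) + L₂/(3EI) = 7.2/EI.
Slope continuity at B: θ_0 = M_B·7.2/EI, so M_B = 1307/7.2 = 181.6 kN·m (hogging).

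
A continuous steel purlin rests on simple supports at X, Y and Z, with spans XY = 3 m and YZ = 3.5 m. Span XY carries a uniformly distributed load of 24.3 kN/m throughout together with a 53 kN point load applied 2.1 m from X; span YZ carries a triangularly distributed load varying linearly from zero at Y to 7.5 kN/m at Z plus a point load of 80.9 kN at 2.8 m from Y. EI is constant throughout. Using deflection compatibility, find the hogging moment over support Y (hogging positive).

Release continuity at Y by inserting a hinge; the redundant is the internal moment M_Y. The primary structure is two simply-supported spans XY and YZ.
End slopes at the hinge Y, treating each span as simply supported:
  span XY: UDL 24.3: wL³/(24EI) = 27.34/EI
  span XY: point load 53 at a = 2.1: Pab(L + a)/(6LEI) = 28.38/EI
  span YZ: triangular load, peak 7.5: 7w₀L³/(360EI) = 6.253/EI
  span YZ: point load 80.9 at a = 2.8: Pab(L + b)/(6LEI) = 31.71/EI
  relative rotation θ_0 = (55.72 + 37.97)/EI = 93.68/EI
A unit hogging moment at Y produces rotation L₁/(3EI) + L₂/(3EI) = 2.167/EI.
Slope continuity at Y: θ_0 = M_Y·2.167/EI, so M_Y = 93.68/2.167 = 43.24 kN·m (hogging).

M_Y = 43.24 kN·m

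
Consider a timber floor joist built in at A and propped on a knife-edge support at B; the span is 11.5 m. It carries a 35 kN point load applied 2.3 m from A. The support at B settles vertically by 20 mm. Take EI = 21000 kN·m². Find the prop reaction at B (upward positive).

R_B = 1.132 kN

Choose R_B as the redundant. The primary structure is the cantilever fixed at A.
Downward deflection at the released point B due to the loads:
  point load 35 at a = 2.3: Pa²(3L − a)/(6EI) = 993.6/EI
Flexibility coefficient — unit upward force at B: δ_{BB} = L³/(3EI) = 507/EI.
With EI = 21000 kN·m²: δ_0 = 0.047316 m and δ_{BB} = 0.024141 m/kN.
Compatibility — the beam at B must follow the support down by 0.02 m: δ_0 − R_B·δ_{BB} = 0.02, so R_B = (0.047316 − 0.02)/0.024141 = 1.132 kN.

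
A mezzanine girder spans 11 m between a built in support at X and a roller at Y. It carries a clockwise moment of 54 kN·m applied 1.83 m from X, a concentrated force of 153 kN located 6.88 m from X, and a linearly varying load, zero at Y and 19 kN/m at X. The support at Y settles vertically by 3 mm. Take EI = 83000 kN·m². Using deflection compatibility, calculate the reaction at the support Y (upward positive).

Remove the prop at Y; the released (primary) structure is a cantilever built in at X.
Downward deflection at the released point Y due to the loads:
  clockwise couple 54 at a = 1.83: M₀a(2L − a)/(2EI) = 996.6/EI
  point load 153 at a = 6.88: Pa²(3L − a)/(6EI) = 31528/EI
  triangular load, peak 19 at the fixed end: w₀L⁴/(30EI) = 9273/EI
  δ_0 = 41797/EI
Tip deflection under a unit load at Y: L³/(3EI) = 443.7/EI.
With EI = 83000 kN·m²: δ_0 = 0.50358 m and δ_{YY} = 0.005345 m/kN.
Compatibility — the beam at Y must follow the support down by 0.003 m: δ_0 − R_Y·δ_{YY} = 0.003, so R_Y = (0.50358 − 0.003)/0.005345 = 93.65 kN.

R_Y = 93.65 kN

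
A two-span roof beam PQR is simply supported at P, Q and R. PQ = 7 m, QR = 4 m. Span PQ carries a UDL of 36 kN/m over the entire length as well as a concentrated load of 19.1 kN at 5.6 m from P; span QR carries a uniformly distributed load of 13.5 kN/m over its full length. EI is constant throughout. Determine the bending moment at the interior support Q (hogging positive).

Insert a hinge at Q; M_Q is the redundant, and each span becomes simply supported.
Rotations at Q on the released spans (each span's end-slope, ×1/EI):
  span PQ: UDL 36: wL³/(24EI) = 514.5/EI
  span PQ: point load 19.1 at a = 5.6: Pab(L + a)/(6LEI) = 44.92/EI
  span QR: UDL 13.5: wL³/(24EI) = 36/EI
  relative rotation θ_0 = (559.4 + 36)/EI = 595.4/EI
A unit hogging moment at Q produces rotation L₁/(3EI) + L₂/(3EI) = 3.667/EI.
Compatibility: M_Q·(L₁+L₂)/(3EI) = θ_0, giving M_Q = 162.4 kN·m (hogging).

M_Q = 162.4 kN·m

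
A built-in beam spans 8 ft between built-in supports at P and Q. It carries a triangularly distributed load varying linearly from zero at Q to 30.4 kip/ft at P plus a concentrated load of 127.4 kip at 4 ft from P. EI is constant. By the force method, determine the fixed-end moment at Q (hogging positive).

Release both end moments; the primary structure is a simply-supported span PQ with redundants M_P and M_Q.
Simple-span end rotations at P and Q under the given loads:
  at P: triangular load, peak 30.4: w₀L³/(45EI) = 345.9/EI
  at Q: triangular load, peak 30.4: 7w₀L³/(360EI) = 302.6/EI
  at P: point load 127.4 at a = 4: Pab(L + b)/(6LEI) = 509.6/EI
  at Q: point load 127.4 at a = 4: Pab(L + a)/(6LEI) = 509.6/EI
  θ_P0 = 855.5/EI,  θ_Q0 = 812.2/EI
Flexibility coefficients: a unit moment at one end gives L/(3EI) there and L/(6EI) at the far end, so f₁₁ = f₂₂ = 2.667/EI and f₁₂ = f₂₁ = 1.333/EI.
Compatibility — zero rotation at each built-in end:
  2.667 M_P + 1.333 M_Q = 855.5
  1.333 M_P + 2.667 M_Q = 812.2
Solving the pair gives M_P = 224.7 kip·ft and M_Q = 192.3 kip·ft (hogging).

M_Q = 192.3 kip·ft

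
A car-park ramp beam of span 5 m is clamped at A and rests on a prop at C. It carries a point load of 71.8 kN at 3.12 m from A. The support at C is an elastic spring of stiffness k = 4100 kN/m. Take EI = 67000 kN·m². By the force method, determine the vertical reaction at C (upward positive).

Release the roller at C. Primary structure: cantilever fixed at A.
Deflection at C on the released cantilever, summing each load's contribution:
  point load 71.8 at a = 3.12: Pa²(3L − a)/(6EI) = 1384/EI
Flexibility coefficient — unit upward force at C: δ_{CC} = L³/(3EI) = 41.67/EI.
With EI = 67000 kN·m²: δ_0 = 0.020655 m and δ_{CC} = 0.000622 m/kN.
Compatibility — the spring shortens by R_C/k under the reaction it provides: δ_0 − R_C·δ_{CC} = R_C/k. With 1/k = 0.000244 m/kN, R_C = δ_0 / (δ_{CC} + 1/k) = 0.020655 / (0.000622 + 0.000244) = 23.86 kN.

R_C = 23.86 kN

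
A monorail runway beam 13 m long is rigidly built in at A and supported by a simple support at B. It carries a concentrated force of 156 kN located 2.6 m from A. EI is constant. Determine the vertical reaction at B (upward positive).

Remove the prop at B; the released (primary) structure is a cantilever built in at A.
Free-end deflection of the primary structure under the applied loading (downward +):
  point load 156 at a = 2.6: Pa²(3L − a)/(6EI) = 6398/EI
Tip deflection under a unit load at B: L³/(3EI) = 732.3/EI.
The prop prevents deflection at B: R_B = δ_0/δ_{BB} = 6398/732.3 = 8.736 kN.

R_B = 8.736 kN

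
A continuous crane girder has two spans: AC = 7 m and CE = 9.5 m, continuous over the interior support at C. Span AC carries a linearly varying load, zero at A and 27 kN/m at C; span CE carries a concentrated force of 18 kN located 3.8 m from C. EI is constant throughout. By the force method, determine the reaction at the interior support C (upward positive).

R_C = 87.77 kN

Insert a hinge at C; M_C is the redundant, and each span becomes simply supported.
End slopes at the hinge C, treating each span as simply supported:
  span AC: triangular load, peak 27: w₀L³/(45EI) = 205.8/EI
  span CE: point load 18 at a = 3.8: Pab(L + b)/(6LEI) = 104/EI
  relative rotation θ_0 = (205.8 + 104)/EI = 309.8/EI
A unit hogging moment at C produces rotation L₁/(3EI) + L₂/(3EI) = 5.5/EI.
Compatibility: M_C·(L₁+L₂)/(3EI) = θ_0, giving M_C = 56.32 kN·m (hogging).
Span AC, ΣM about A with M_C applied at C: R_C^{AC}·7 = 441 + 56.32, so R_C^{AC} = 71.05 kN and R_A = 94.5 − 71.05 = 23.45 kN.
Span CE, ΣM about E: R_C^{CE}·9.5 = 102.6 + 56.32, so R_C^{CE} = 16.73 kN and R_E = 18 − 16.73 = 1.271 kN.
R_C = 71.05 + 16.73 = 87.77 kN.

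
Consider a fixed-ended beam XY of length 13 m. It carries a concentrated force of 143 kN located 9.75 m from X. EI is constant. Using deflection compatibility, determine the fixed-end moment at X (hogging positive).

Take the two fixed-end moments M_X, M_Y as redundants; the released structure is the simple span XY.
End rotations of the released simple span under the applied load (×1/EI):
  at X: point load 143 at a = 9.75: Pab(L + b)/(6LEI) = 944/EI
  at Y: point load 143 at a = 9.75: Pab(L + a)/(6LEI) = 1322/EI
  θ_X0 = 944/EI,  θ_Y0 = 1322/EI
Flexibility coefficients: a unit moment at one end gives L/(3EI) there and L/(6EI) at the far end, so f₁₁ = f₂₂ = 4.333/EI and f₁₂ = f₂₁ = 2.167/EI.
Compatibility — zero rotation at each built-in end:
  4.333 M_X + 2.167 M_Y = 944
  2.167 M_X + 4.333 M_Y = 1322
Solving the pair gives M_X = 87.14 kN·m and M_Y = 261.4 kN·m (hogging).

M_X = 87.14 kN·m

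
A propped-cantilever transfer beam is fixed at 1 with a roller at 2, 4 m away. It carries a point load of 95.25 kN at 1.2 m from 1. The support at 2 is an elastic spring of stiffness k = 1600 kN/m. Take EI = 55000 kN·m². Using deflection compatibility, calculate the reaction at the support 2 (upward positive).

R_2 = 4.432 kN

Release the roller at 2. Primary structure: cantilever fixed at 1.
Primary-structure tip deflection at 2 by superposition:
  point load 95.25 at a = 1.2: Pa²(3L − a)/(6EI) = 246.9/EI
Tip deflection under a unit load at 2: L³/(3EI) = 21.33/EI.
With EI = 55000 kN·m²: δ_0 = 0.004489 m and δ_{22} = 0.000388 m/kN.
Compatibility — the spring shortens by R_2/k under the reaction it provides: δ_0 − R_2·δ_{22} = R_2/k. With 1/k = 0.000625 m/kN, R_2 = δ_0 / (δ_{22} + 1/k) = 0.004489 / (0.000388 + 0.000625) = 4.432 kN.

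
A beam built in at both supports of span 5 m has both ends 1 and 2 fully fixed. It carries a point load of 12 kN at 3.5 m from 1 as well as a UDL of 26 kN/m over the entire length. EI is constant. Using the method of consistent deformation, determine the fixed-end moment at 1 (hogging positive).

M_1 = 57.95 kN·m

Release both end moments; the primary structure is a simply-supported span 12 with redundants M_1 and M_2.
On the primary (simply-supported) span, the end slopes from the loading are:
  at 1: point load 12 at a = 3.5: Pab(L + b)/(6LEI) = 13.65/EI
  at 2: point load 12 at a = 3.5: Pab(L + a)/(6LEI) = 17.85/EI
  at 1: UDL 26: wL³/(24EI) = 135.4/EI
  at 2: UDL 26: wL³/(24EI) = 135.4/EI
  θ_10 = 149.1/EI,  θ_20 = 153.3/EI
Flexibility coefficients: a unit moment at one end gives L/(3EI) there and L/(6EI) at the far end, so f₁₁ = f₂₂ = 1.667/EI and f₁₂ = f₂₁ = 0.8333/EI.
Compatibility — zero rotation at each built-in end:
  1.667 M_1 + 0.8333 M_2 = 149.1
  0.8333 M_1 + 1.667 M_2 = 153.3
Solving the pair gives M_1 = 57.95 kN·m and M_2 = 62.99 kN·m (hogging).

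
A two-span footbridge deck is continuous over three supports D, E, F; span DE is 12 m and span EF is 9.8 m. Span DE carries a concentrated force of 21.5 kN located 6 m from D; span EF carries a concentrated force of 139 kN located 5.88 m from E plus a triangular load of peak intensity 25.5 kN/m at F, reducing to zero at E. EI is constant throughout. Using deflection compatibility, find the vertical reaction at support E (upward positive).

Release continuity at E by inserting a hinge; the redundant is the internal moment M_E. The primary structure is two simply-supported spans DE and EF.
End slopes at the hinge E, treating each span as simply supported:
  span DE: point load 21.5 at a = 6: Pab(L + a)/(6LEI) = 193.5/EI
  span EF: point load 139 at a = 5.88: Pab(L + b)/(6LEI) = 747.6/EI
  span EF: triangular load, peak 25.5: 7w₀L³/(360EI) = 466.7/EI
  relative rotation θ_0 = (193.5 + 1214)/EI = 1408/EI
A unit hogging moment at E produces rotation L₁/(3EI) + L₂/(3EI) = 7.267/EI.
Compatibility: M_E·(L₁+L₂)/(3EI) = θ_0, giving M_E = 193.7 kN·m (hogging).
Span DE, ΣM about D with M_E applied at E: R_E^{DE}·12 = 129 + 193.7, so R_E^{DE} = 26.89 kN and R_D = 21.5 − 26.89 = -5.394 kN.
Span EF, ΣM about F: R_E^{EF}·9.8 = 953 + 193.7, so R_E^{EF} = 117 kN and R_F = 263.9 − 117 = 146.9 kN.
R_E = 26.89 + 117 = 143.9 kN.

R_E = 143.9 kN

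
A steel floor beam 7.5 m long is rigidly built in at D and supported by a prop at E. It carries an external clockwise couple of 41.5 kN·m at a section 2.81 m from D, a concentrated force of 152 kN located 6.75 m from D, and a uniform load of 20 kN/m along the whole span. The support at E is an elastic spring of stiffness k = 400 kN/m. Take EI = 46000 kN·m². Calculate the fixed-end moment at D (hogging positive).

M_D = 843.7 kN·m

Release the roller at E. Primary structure: cantilever fixed at D.
Downward deflection at the released point E due to the loads:
  clockwise couple 41.5 at a = 2.81: M₀a(2L − a)/(2EI) = 710.8/EI
  point load 152 at a = 6.75: Pa²(3L − a)/(6EI) = 18179/EI
  UDL 20: wL⁴/(8EI) = 7910/EI
  δ_0 = 26800/EI
Flexibility coefficient — unit upward force at E: δ_{EE} = L³/(3EI) = 140.6/EI.
With EI = 46000 kN·m²: δ_0 = 0.58262 m and δ_{EE} = 0.003057 m/kN.
Compatibility — the spring shortens by R_E/k under the reaction it provides: δ_0 − R_E·δ_{EE} = R_E/k. With 1/k = 0.0025 m/kN, R_E = δ_0 / (δ_{EE} + 1/k) = 0.58262 / (0.003057 + 0.0025) = 104.8 kN.
Moment equilibrium about D: M_D = Σ(load moments about D) − R_E·L = 1630 − 104.8×7.5 = 843.7 kN·m.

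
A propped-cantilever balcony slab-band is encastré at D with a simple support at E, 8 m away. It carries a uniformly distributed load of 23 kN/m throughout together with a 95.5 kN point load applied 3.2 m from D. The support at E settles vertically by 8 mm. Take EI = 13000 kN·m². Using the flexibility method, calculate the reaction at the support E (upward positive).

R_E = 88.25 kN

Choose R_E as the redundant. The primary structure is the cantilever fixed at D.
Deflection at E on the released cantilever, summing each load's contribution:
  UDL 23: wL⁴/(8EI) = 11776/EI
  point load 95.5 at a = 3.2: Pa²(3L − a)/(6EI) = 3390/EI
  δ_0 = 15166/EI
Flexibility coefficient — unit upward force at E: δ_{EE} = L³/(3EI) = 170.7/EI.
With EI = 13000 kN·m²: δ_0 = 1.1666 m and δ_{EE} = 0.013128 m/kN.
Compatibility — the beam at E must follow the support down by 0.008 m: δ_0 − R_E·δ_{EE} = 0.008, so R_E = (1.1666 − 0.008)/0.013128 = 88.25 kN.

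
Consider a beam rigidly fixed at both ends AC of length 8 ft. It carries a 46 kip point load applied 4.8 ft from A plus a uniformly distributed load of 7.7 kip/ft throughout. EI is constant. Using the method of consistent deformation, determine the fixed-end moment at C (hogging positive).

Release both end moments; the primary structure is a simply-supported span AC with redundants M_A and M_C.
End rotations of the released simple span under the applied load (×1/EI):
  at A: point load 46 at a = 4.8: Pab(L + b)/(6LEI) = 164.9/EI
  at C: point load 46 at a = 4.8: Pab(L + a)/(6LEI) = 188.4/EI
  at A: UDL 7.7: wL³/(24EI) = 164.3/EI
  at C: UDL 7.7: wL³/(24EI) = 164.3/EI
  θ_A0 = 329.1/EI,  θ_C0 = 352.7/EI
Flexibility coefficients: a unit moment at one end gives L/(3EI) there and L/(6EI) at the far end, so f₁₁ = f₂₂ = 2.667/EI and f₁₂ = f₂₁ = 1.333/EI.
Compatibility — zero rotation at each built-in end:
  2.667 M_A + 1.333 M_C = 329.1
  1.333 M_A + 2.667 M_C = 352.7
Solving the pair gives M_A = 76.39 kip·ft and M_C = 94.06 kip·ft (hogging).

M_C = 94.06 kip·ft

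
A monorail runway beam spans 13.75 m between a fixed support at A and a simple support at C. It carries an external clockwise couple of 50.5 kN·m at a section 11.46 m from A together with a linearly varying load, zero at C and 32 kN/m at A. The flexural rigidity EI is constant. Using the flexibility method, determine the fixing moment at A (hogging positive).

M_A = 380.2 kN·m

Choose R_C as the redundant. The primary structure is the cantilever fixed at A.
Deflection at C on the released cantilever, summing each load's contribution:
  clockwise couple 50.5 at a = 11.46: M₀a(2L − a)/(2EI) = 4641/EI
  triangular load, peak 32 at the fixed end: w₀L⁴/(30EI) = 38128/EI
  δ_0 = 42769/EI
Tip deflection under a unit load at C: L³/(3EI) = 866.5/EI.
The prop prevents deflection at C: R_C = δ_0/δ_{CC} = 42769/866.5 = 49.36 kN.
Moment equilibrium about A: M_A = Σ(load moments about A) − R_C·L = 1059 − 49.36×13.75 = 380.2 kN·m.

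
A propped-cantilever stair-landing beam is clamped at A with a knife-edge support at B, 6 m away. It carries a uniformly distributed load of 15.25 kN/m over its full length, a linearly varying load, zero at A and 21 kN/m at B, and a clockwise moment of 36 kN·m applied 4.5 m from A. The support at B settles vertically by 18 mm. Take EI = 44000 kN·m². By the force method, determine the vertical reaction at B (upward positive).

R_B = 66.4 kN

Release the roller at B. Primary structure: cantilever fixed at A.
Deflection at B on the released cantilever, summing each load's contribution:
  UDL 15.25: wL⁴/(8EI) = 2470/EI
  triangular load, peak 21 at the free end: 11w₀L⁴/(120EI) = 2495/EI
  clockwise couple 36 at a = 4.5: M₀a(2L − a)/(2EI) = 607.5/EI
  δ_0 = 5573/EI
Flexibility coefficient — unit upward force at B: δ_{BB} = L³/(3EI) = 72/EI.
With EI = 44000 kN·m²: δ_0 = 0.12665 m and δ_{BB} = 0.001636 m/kN.
Compatibility — the beam at B must follow the support down by 0.018 m: δ_0 − R_B·δ_{BB} = 0.018, so R_B = (0.12665 − 0.018)/0.001636 = 66.4 kN.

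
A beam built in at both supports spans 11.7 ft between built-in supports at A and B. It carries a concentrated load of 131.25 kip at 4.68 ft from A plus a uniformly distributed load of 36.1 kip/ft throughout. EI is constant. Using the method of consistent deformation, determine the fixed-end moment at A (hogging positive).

Take the two fixed-end moments M_A, M_B as redundants; the released structure is the simple span AB.
End rotations of the released simple span under the applied load (×1/EI):
  at A: point load 131.25 at a = 4.68: Pab(L + b)/(6LEI) = 1150/EI
  at B: point load 131.25 at a = 4.68: Pab(L + a)/(6LEI) = 1006/EI
  at A: UDL 36.1: wL³/(24EI) = 2409/EI
  at B: UDL 36.1: wL³/(24EI) = 2409/EI
  θ_A0 = 3559/EI,  θ_B0 = 3415/EI
Flexibility coefficients: a unit moment at one end gives L/(3EI) there and L/(6EI) at the far end, so f₁₁ = f₂₂ = 3.9/EI and f₁₂ = f₂₁ = 1.95/EI.
Compatibility — zero rotation at each built-in end:
  3.9 M_A + 1.95 M_B = 3559
  1.95 M_A + 3.9 M_B = 3415
Solving the pair gives M_A = 632.9 kip·ft and M_B = 559.2 kip·ft (hogging).

M_A = 632.9 kip·ft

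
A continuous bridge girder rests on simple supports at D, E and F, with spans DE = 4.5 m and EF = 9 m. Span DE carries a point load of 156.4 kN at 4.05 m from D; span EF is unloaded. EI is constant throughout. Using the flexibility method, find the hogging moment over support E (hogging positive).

M_E = 20.06 kN·m

Take M_E as the redundant. Released structure: two simple spans DE and EF with a hinge at E.
Rotations at E on the released spans (each span's end-slope, ×1/EI):
  span DE: point load 156.4 at a = 4.05: Pab(L + a)/(6LEI) = 90.26/EI
  relative rotation θ_0 = (90.26 + 0)/EI = 90.26/EI
A unit hogging moment at E produces rotation L₁/(3EI) + L₂/(3EI) = 4.5/EI.
Slope continuity at E: θ_0 = M_E·4.5/EI, so M_E = 90.26/4.5 = 20.06 kN·m (hogging).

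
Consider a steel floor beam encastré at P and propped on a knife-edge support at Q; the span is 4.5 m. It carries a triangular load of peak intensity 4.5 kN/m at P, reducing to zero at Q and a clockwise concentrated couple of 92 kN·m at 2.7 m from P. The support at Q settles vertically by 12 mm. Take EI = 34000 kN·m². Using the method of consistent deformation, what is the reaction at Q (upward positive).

R_Q = 14.35 kN

Take the reaction at Q as the redundant and release it; the primary structure is a cantilever fixed at P.
Deflection at Q on the released cantilever, summing each load's contribution:
  triangular load, peak 4.5 at the fixed end: w₀L⁴/(30EI) = 61.51/EI
  clockwise couple 92 at a = 2.7: M₀a(2L − a)/(2EI) = 782.5/EI
  δ_0 = 844/EI
Tip deflection under a unit load at Q: L³/(3EI) = 30.38/EI.
With EI = 34000 kN·m²: δ_0 = 0.024823 m and δ_{QQ} = 0.000893 m/kN.
Compatibility — the beam at Q must follow the support down by 0.012 m: δ_0 − R_Q·δ_{QQ} = 0.012, so R_Q = (0.024823 − 0.012)/0.000893 = 14.35 kN.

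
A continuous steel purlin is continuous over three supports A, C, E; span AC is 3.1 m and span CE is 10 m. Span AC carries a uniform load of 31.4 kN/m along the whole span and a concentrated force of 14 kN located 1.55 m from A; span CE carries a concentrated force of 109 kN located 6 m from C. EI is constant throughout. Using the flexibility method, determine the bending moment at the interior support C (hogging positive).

Take M_C as the redundant. Released structure: two simple spans AC and CE with a hinge at C.
Discontinuity in slope at C on the released structure — sum the simple-span end rotations:
  span AC: UDL 31.4: wL³/(24EI) = 38.98/EI
  span AC: point load 14 at a = 1.55: Pab(L + a)/(6LEI) = 8.409/EI
  span CE: point load 109 at a = 6: Pab(L + b)/(6LEI) = 610.4/EI
  relative rotation θ_0 = (47.39 + 610.4)/EI = 657.8/EI
A unit hogging moment at C produces rotation L₁/(3EI) + L₂/(3EI) = 4.367/EI.
Compatibility: M_C·(L₁+L₂)/(3EI) = θ_0, giving M_C = 150.6 kN·m (hogging).

M_C = 150.6 kN·m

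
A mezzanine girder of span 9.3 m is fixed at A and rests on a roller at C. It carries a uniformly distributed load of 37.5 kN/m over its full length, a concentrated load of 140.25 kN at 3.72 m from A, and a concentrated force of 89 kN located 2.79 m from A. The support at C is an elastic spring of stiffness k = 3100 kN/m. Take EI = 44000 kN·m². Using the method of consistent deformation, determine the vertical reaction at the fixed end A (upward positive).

R_A = 415.8 kN

Remove the prop at C; the released (primary) structure is a cantilever built in at A.
Deflection at C on the released cantilever, summing each load's contribution:
  UDL 37.5: wL⁴/(8EI) = 35065/EI
  point load 140.25 at a = 3.72: Pa²(3L − a)/(6EI) = 7822/EI
  point load 89 at a = 2.79: Pa²(3L − a)/(6EI) = 2899/EI
  δ_0 = 45786/EI
Flexibility coefficient — unit upward force at C: δ_{CC} = L³/(3EI) = 268.1/EI.
With EI = 44000 kN·m²: δ_0 = 1.0406 m and δ_{CC} = 0.006094 m/kN.
Compatibility — the spring shortens by R_C/k under the reaction it provides: δ_0 − R_C·δ_{CC} = R_C/k. With 1/k = 0.000323 m/kN, R_C = δ_0 / (δ_{CC} + 1/k) = 1.0406 / (0.006094 + 0.000323) = 162.2 kN.
Vertical equilibrium: R_A = ΣP − R_C = 578 − 162.2 = 415.8 kN.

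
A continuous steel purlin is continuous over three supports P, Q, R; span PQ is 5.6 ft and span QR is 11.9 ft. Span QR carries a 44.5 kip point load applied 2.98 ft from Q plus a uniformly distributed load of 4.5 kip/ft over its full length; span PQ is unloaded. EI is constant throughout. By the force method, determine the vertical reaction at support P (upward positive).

Take M_Q as the redundant. Released structure: two simple spans PQ and QR with a hinge at Q.
Discontinuity in slope at Q on the released structure — sum the simple-span end rotations:
  span QR: point load 44.5 at a = 2.98: Pab(L + b)/(6LEI) = 344.9/EI
  span QR: UDL 4.5: wL³/(24EI) = 316/EI
  relative rotation θ_0 = (0 + 660.9)/EI = 660.9/EI
A unit hogging moment at Q produces rotation L₁/(3EI) + L₂/(3EI) = 5.833/EI.
Slope continuity at Q: θ_0 = M_Q·5.833/EI, so M_Q = 660.9/5.833 = 113.3 kip·ft (hogging).
Span PQ, ΣM about P with M_Q applied at Q: R_Q^{PQ}·5.6 = 0 + 113.3, so R_Q^{PQ} = 20.23 kip and R_P = 0 − 20.23 = -20.23 kip.

R_P = -20.23 kip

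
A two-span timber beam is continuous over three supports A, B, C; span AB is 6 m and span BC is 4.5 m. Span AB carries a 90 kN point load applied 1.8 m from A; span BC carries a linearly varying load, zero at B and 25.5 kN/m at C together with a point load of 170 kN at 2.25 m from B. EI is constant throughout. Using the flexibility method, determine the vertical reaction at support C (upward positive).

R_C = 97.36 kN

Release continuity at B by inserting a hinge; the redundant is the internal moment M_B. The primary structure is two simply-supported spans AB and BC.
End slopes at the hinge B, treating each span as simply supported:
  span AB: point load 90 at a = 1.8: Pab(L + a)/(6LEI) = 147.4/EI
  span BC: triangular load, peak 25.5: 7w₀L³/(360EI) = 45.18/EI
  span BC: point load 170 at a = 2.25: Pab(L + b)/(6LEI) = 215.2/EI
  relative rotation θ_0 = (147.4 + 260.3)/EI = 407.8/EI
A unit hogging moment at B produces rotation L₁/(3EI) + L₂/(3EI) = 3.5/EI.
Slope continuity at B: θ_0 = M_B·3.5/EI, so M_B = 407.8/3.5 = 116.5 kN·m (hogging).
Span BC, ΣM about C: R_B^{BC}·4.5 = 468.6 + 116.5, so R_B^{BC} = 130 kN and R_C = 227.4 − 130 = 97.36 kN.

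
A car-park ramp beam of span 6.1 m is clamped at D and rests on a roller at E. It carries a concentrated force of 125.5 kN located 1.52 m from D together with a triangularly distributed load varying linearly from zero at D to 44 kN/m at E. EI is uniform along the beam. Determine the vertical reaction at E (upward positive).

R_E = 84.53 kN

Choose R_E as the redundant. The primary structure is the cantilever fixed at D.
Downward deflection at the released point E due to the loads:
  point load 125.5 at a = 1.52: Pa²(3L − a)/(6EI) = 810.9/EI
  triangular load, peak 44 at the free end: 11w₀L⁴/(120EI) = 5584/EI
  δ_0 = 6395/EI
Flexibility coefficient — unit upward force at E: δ_{EE} = L³/(3EI) = 75.66/EI.
Compatibility at E: δ_0 − R_E·δ_{EE} = 0, so R_E = 6395/75.66 = 84.53 kN.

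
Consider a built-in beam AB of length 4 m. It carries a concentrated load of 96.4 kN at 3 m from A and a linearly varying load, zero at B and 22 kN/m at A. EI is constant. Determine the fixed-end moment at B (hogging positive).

M_B = 65.96 kN·m

Take the two fixed-end moments M_A, M_B as redundants; the released structure is the simple span AB.
End rotations of the released simple span under the applied load (×1/EI):
  at A: point load 96.4 at a = 3: Pab(L + b)/(6LEI) = 60.25/EI
  at B: point load 96.4 at a = 3: Pab(L + a)/(6LEI) = 84.35/EI
  at A: triangular load, peak 22: w₀L³/(45EI) = 31.29/EI
  at B: triangular load, peak 22: 7w₀L³/(360EI) = 27.38/EI
  θ_A0 = 91.54/EI,  θ_B0 = 111.7/EI
Flexibility coefficients: a unit moment at one end gives L/(3EI) there and L/(6EI) at the far end, so f₁₁ = f₂₂ = 1.333/EI and f₁₂ = f₂₁ = 0.6667/EI.
Compatibility — zero rotation at each built-in end:
  1.333 M_A + 0.6667 M_B = 91.54
  0.6667 M_A + 1.333 M_B = 111.7
Solving the pair gives M_A = 35.67 kN·m and M_B = 65.96 kN·m (hogging).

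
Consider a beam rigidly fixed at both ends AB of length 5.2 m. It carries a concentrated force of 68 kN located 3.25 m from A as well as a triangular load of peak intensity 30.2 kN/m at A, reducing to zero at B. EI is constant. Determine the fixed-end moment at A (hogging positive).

M_A = 71.91 kN·m

Take the two fixed-end moments M_A, M_B as redundants; the released structure is the simple span AB.
On the primary (simply-supported) span, the end slopes from the loading are:
  at A: point load 68 at a = 3.25: Pab(L + b)/(6LEI) = 98.76/EI
  at B: point load 68 at a = 3.25: Pab(L + a)/(6LEI) = 116.7/EI
  at A: triangular load, peak 30.2: w₀L³/(45EI) = 94.36/EI
  at B: triangular load, peak 30.2: 7w₀L³/(360EI) = 82.57/EI
  θ_A0 = 193.1/EI,  θ_B0 = 199.3/EI
Flexibility coefficients: a unit moment at one end gives L/(3EI) there and L/(6EI) at the far end, so f₁₁ = f₂₂ = 1.733/EI and f₁₂ = f₂₁ = 0.8667/EI.
Compatibility — zero rotation at each built-in end:
  1.733 M_A + 0.8667 M_B = 193.1
  0.8667 M_A + 1.733 M_B = 199.3
Solving the pair gives M_A = 71.91 kN·m and M_B = 79.02 kN·m (hogging).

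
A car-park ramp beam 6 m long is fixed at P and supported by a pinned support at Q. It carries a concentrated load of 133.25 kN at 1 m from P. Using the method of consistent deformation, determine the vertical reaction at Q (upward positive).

R_Q = 5.244 kN

Choose R_Q as the redundant. The primary structure is the cantilever fixed at P.
Free-end deflection of the primary structure under the applied loading (downward +):
  point load 133.25 at a = 1: Pa²(3L − a)/(6EI) = 377.5/EI
Tip deflection under a unit load at Q: L³/(3EI) = 72/EI.
Compatibility at Q: δ_0 − R_Q·δ_{QQ} = 0, so R_Q = 377.5/72 = 5.244 kN.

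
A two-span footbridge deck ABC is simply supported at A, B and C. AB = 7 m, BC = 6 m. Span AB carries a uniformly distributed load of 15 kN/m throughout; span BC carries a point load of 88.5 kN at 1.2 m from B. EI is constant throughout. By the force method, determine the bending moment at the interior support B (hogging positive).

M_B = 84.76 kN·m

Release continuity at B by inserting a hinge; the redundant is the internal moment M_B. The primary structure is two simply-supported spans AB and BC.
Rotations at B on the released spans (each span's end-slope, ×1/EI):
  span AB: UDL 15: wL³/(24EI) = 214.4/EI
  span BC: point load 88.5 at a = 1.2: Pab(L + b)/(6LEI) = 152.9/EI
  relative rotation θ_0 = (214.4 + 152.9)/EI = 367.3/EI
A unit hogging moment at B produces rotation L₁/(3EI) + L₂/(3EI) = 4.333/EI.
Slope continuity at B: θ_0 = M_B·4.333/EI, so M_B = 367.3/4.333 = 84.76 kN·m (hogging).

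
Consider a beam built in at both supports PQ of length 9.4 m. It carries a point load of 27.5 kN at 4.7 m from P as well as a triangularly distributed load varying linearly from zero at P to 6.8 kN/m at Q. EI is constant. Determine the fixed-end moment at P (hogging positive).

M_P = 52.34 kN·m

Release both end moments; the primary structure is a simply-supported span PQ with redundants M_P and M_Q.
Simple-span end rotations at P and Q under the given loads:
  at P: point load 27.5 at a = 4.7: Pab(L + b)/(6LEI) = 151.9/EI
  at Q: point load 27.5 at a = 4.7: Pab(L + a)/(6LEI) = 151.9/EI
  at P: triangular load, peak 6.8: 7w₀L³/(360EI) = 109.8/EI
  at Q: triangular load, peak 6.8: w₀L³/(45EI) = 125.5/EI
  θ_P0 = 261.7/EI,  θ_Q0 = 277.4/EI
Flexibility coefficients: a unit moment at one end gives L/(3EI) there and L/(6EI) at the far end, so f₁₁ = f₂₂ = 3.133/EI and f₁₂ = f₂₁ = 1.567/EI.
Compatibility — zero rotation at each built-in end:
  3.133 M_P + 1.567 M_Q = 261.7
  1.567 M_P + 3.133 M_Q = 277.4
Solving the pair gives M_P = 52.34 kN·m and M_Q = 62.35 kN·m (hogging).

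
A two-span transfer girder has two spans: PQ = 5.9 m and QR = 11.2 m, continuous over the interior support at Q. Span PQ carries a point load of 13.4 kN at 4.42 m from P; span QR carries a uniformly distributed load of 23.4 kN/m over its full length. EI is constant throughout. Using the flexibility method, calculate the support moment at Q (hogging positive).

Release continuity at Q by inserting a hinge; the redundant is the internal moment M_Q. The primary structure is two simply-supported spans PQ and QR.
End slopes at the hinge Q, treating each span as simply supported:
  span PQ: point load 13.4 at a = 4.42: Pab(L + a)/(6LEI) = 25.55/EI
  span QR: UDL 23.4: wL³/(24EI) = 1370/EI
  relative rotation θ_0 = (25.55 + 1370)/EI = 1395/EI
A unit hogging moment at Q produces rotation L₁/(3EI) + L₂/(3EI) = 5.7/EI.
Compatibility: M_Q·(L₁+L₂)/(3EI) = θ_0, giving M_Q = 244.8 kN·m (hogging).

M_Q = 244.8 kN·m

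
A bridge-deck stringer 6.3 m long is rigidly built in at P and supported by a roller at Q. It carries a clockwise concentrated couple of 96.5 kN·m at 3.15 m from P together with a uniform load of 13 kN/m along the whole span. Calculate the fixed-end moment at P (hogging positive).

Take the reaction at Q as the redundant and release it; the primary structure is a cantilever fixed at P.
Free-end deflection of the primary structure under the applied loading (downward +):
  clockwise couple 96.5 at a = 3.15: M₀a(2L − a)/(2EI) = 1436/EI
  UDL 13: wL⁴/(8EI) = 2560/EI
  δ_0 = 3996/EI
Flexibility coefficient — unit upward force at Q: δ_{QQ} = L³/(3EI) = 83.35/EI.
Compatibility at Q: δ_0 − R_Q·δ_{QQ} = 0, so R_Q = 3996/83.35 = 47.94 kN.
Moment equilibrium about P: M_P = Σ(load moments about P) − R_Q·L = 354.5 − 47.94×6.3 = 52.43 kN·m.

M_P = 52.43 kN·m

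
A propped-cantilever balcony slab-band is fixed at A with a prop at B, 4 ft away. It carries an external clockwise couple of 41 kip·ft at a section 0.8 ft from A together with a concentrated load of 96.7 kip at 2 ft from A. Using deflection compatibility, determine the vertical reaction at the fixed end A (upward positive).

Release the roller at B. Primary structure: cantilever fixed at A.
Primary-structure tip deflection at B by superposition:
  clockwise couple 41 at a = 0.8: M₀a(2L − a)/(2EI) = 118.1/EI
  point load 96.7 at a = 2: Pa²(3L − a)/(6EI) = 644.7/EI
  δ_0 = 762.7/EI
Tip deflection under a unit load at B: L³/(3EI) = 21.33/EI.
Compatibility at B: δ_0 − R_B·δ_{BB} = 0, so R_B = 762.7/21.33 = 35.75 kip.
Vertical equilibrium: R_A = ΣP − R_B = 96.7 − 35.75 = 60.95 kip.

R_A = 60.95 kip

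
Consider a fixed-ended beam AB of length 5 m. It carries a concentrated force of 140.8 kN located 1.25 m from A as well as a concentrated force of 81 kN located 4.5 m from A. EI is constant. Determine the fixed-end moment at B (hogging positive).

M_B = 65.81 kN·m

Release both end moments; the primary structure is a simply-supported span AB with redundants M_A and M_B.
End rotations of the released simple span under the applied load (×1/EI):
  at A: point load 140.8 at a = 1.25: Pab(L + b)/(6LEI) = 192.5/EI
  at B: point load 140.8 at a = 1.25: Pab(L + a)/(6LEI) = 137.5/EI
  at A: point load 81 at a = 4.5: Pab(L + b)/(6LEI) = 33.41/EI
  at B: point load 81 at a = 4.5: Pab(L + a)/(6LEI) = 57.71/EI
  θ_A0 = 225.9/EI,  θ_B0 = 195.2/EI
Flexibility coefficients: a unit moment at one end gives L/(3EI) there and L/(6EI) at the far end, so f₁₁ = f₂₂ = 1.667/EI and f₁₂ = f₂₁ = 0.8333/EI.
Compatibility — zero rotation at each built-in end:
  1.667 M_A + 0.8333 M_B = 225.9
  0.8333 M_A + 1.667 M_B = 195.2
Solving the pair gives M_A = 102.6 kN·m and M_B = 65.81 kN·m (hogging).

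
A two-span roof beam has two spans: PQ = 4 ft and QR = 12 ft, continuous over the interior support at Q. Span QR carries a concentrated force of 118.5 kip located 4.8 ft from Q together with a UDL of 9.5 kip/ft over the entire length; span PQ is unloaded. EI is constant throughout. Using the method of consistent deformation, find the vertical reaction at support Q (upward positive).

Release continuity at Q by inserting a hinge; the redundant is the internal moment M_Q. The primary structure is two simply-supported spans PQ and QR.
Discontinuity in slope at Q on the released structure — sum the simple-span end rotations:
  span QR: point load 118.5 at a = 4.8: Pab(L + b)/(6LEI) = 1092/EI
  span QR: UDL 9.5: wL³/(24EI) = 684/EI
  relative rotation θ_0 = (0 + 1776)/EI = 1776/EI
A unit hogging moment at Q produces rotation L₁/(3EI) + L₂/(3EI) = 5.333/EI.
Slope continuity at Q: θ_0 = M_Q·5.333/EI, so M_Q = 1776/5.333 = 333 kip·ft (hogging).
Span PQ, ΣM about P with M_Q applied at Q: R_Q^{PQ}·4 = 0 + 333, so R_Q^{PQ} = 83.25 kip and R_P = 0 − 83.25 = -83.25 kip.
Span QR, ΣM about R: R_Q^{QR}·12 = 1537 + 333, so R_Q^{QR} = 155.9 kip and R_R = 232.5 − 155.9 = 76.65 kip.
R_Q = 83.25 + 155.9 = 239.1 kip.

R_Q = 239.1 kip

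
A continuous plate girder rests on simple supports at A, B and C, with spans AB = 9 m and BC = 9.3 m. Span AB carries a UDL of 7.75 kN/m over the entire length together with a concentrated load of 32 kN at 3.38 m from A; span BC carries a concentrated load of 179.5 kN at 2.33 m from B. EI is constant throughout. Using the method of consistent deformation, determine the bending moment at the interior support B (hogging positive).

M_B = 200.8 kN·m

Release continuity at B by inserting a hinge; the redundant is the internal moment M_B. The primary structure is two simply-supported spans AB and BC.
End slopes at the hinge B, treating each span as simply supported:
  span AB: UDL 7.75: wL³/(24EI) = 235.4/EI
  span AB: point load 32 at a = 3.38: Pab(L + a)/(6LEI) = 139.4/EI
  span BC: point load 179.5 at a = 2.33: Pab(L + b)/(6LEI) = 850/EI
  relative rotation θ_0 = (374.8 + 850)/EI = 1225/EI
A unit hogging moment at B produces rotation L₁/(3EI) + L₂/(3EI) = 6.1/EI.
Slope continuity at B: θ_0 = M_B·6.1/EI, so M_B = 1225/6.1 = 200.8 kN·m (hogging).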